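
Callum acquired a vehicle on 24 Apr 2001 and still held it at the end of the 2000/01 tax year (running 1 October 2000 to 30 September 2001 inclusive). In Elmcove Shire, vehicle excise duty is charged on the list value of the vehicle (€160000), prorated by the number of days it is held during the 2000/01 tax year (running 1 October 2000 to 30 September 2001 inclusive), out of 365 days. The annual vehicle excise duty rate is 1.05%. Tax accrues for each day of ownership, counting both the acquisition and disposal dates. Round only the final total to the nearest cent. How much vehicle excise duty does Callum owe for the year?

€736.44

Days held (24 Apr – 30 Sep 2001): 160 out of 365
Tax = €160000 × 1.05% × 160/365 = €736.4384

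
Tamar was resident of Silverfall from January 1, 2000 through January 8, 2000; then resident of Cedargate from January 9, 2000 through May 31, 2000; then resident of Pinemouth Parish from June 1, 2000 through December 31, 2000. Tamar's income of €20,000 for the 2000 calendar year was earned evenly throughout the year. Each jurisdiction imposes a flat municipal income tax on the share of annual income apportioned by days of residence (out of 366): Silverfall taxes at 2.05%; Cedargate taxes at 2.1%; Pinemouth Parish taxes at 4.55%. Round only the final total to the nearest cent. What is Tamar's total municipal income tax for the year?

Silverfall, January 1 – January 8, 2000: 8 days → €20,000 × 2.05% × 8/366 = €8.9617
Cedargate, January 9 – May 31, 2000: 144 days → €20,000 × 2.1% × 144/366 = €165.2459
Pinemouth Parish, June 1 – December 31, 2000: 214 days → €20,000 × 4.55% × 214/366 = €532.0765
Total = €706.2842

€706.28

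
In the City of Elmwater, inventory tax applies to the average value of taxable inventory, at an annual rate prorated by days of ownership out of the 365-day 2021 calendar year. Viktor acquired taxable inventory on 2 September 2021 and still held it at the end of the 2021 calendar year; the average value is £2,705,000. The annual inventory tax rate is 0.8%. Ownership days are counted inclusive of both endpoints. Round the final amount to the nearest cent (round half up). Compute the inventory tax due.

Days held (2 September – 31 December 2021): 121 out of 365
Tax = £2,705,000 × 0.8% × 121/365 = £7,173.8082

£7,173.81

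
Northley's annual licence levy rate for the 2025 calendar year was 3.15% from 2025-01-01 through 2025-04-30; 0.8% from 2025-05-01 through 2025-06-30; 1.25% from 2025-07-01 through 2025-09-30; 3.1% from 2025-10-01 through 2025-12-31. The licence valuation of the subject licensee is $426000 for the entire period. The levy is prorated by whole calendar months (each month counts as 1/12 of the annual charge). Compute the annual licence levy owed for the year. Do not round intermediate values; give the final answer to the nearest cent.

$9673.75

2025-01-01 to 2025-04-30: 4 months at 3.15% → $426000 × 3.15% × 4/12 = $4473.0000
2025-05-01 to 2025-06-30: 2 months at 0.8% → $426000 × 0.8% × 2/12 = $568.0000
2025-07-01 to 2025-09-30: 3 months at 1.25% → $426000 × 1.25% × 3/12 = $1331.2500
2025-10-01 to 2025-12-31: 3 months at 3.1% → $426000 × 3.1% × 3/12 = $3301.5000
Total = $9673.7500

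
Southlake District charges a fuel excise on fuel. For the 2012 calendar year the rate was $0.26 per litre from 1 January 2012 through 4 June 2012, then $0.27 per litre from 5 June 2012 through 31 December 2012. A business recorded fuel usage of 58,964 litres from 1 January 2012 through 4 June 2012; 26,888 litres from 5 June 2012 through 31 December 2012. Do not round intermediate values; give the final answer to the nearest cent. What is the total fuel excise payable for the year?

$22,590.40

1 January – 4 June 2012: 58,964 litres at $0.26/litre → $15,330.64
5 June – 31 December 2012: 26,888 litres at $0.27/litre → $7,259.76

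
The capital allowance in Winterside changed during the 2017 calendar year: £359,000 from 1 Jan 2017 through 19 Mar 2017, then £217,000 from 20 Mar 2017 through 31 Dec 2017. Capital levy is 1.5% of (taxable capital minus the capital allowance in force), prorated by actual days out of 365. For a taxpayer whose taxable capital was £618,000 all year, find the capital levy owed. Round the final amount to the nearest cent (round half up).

1 Jan – 19 Mar 2017: 78 days, exemption £359,000 → (£618,000 − £359,000) × 1.5% × 78/365 = £830.2192
20 Mar – 31 Dec 2017: 287 days, exemption £217,000 → (£618,000 − £217,000) × 1.5% × 287/365 = £4,729.6027
Total = £5,559.8219

£5,559.82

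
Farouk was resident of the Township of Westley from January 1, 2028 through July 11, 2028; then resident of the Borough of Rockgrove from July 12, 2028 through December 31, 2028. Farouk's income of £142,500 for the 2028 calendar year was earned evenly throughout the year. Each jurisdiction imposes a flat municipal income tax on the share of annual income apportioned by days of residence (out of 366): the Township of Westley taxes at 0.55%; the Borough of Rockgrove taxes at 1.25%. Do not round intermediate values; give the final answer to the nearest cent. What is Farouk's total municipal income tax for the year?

£1,255.25

The Township of Westley, January 1 – July 11, 2028: 193 days → £142,500 × 0.55% × 193/366 = £413.2889
The Borough of Rockgrove, July 12 – December 31, 2028: 173 days → £142,500 × 1.25% × 173/366 = £841.9570
Total = £1,255.2459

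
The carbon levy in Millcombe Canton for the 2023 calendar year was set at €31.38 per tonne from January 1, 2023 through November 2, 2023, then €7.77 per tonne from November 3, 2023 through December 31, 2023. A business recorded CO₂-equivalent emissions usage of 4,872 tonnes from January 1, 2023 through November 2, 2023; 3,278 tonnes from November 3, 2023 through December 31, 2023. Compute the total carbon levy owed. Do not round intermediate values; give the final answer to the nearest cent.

January 1 – November 2, 2023: 4,872 tonnes at €31.38/tonne → €152883.36
November 3 – December 31, 2023: 3,278 tonnes at €7.77/tonne → €25470.06

€178353.42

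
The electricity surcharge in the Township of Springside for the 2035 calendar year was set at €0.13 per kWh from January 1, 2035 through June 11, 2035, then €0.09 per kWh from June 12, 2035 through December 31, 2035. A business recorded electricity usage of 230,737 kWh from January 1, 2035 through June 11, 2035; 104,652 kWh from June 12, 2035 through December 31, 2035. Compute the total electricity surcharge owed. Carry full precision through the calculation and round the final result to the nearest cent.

January 1 – June 11, 2035: 230,737 kWh at €0.13/kWh → €29,995.81
June 12 – December 31, 2035: 104,652 kWh at €0.09/kWh → €9,418.68

€39,414.49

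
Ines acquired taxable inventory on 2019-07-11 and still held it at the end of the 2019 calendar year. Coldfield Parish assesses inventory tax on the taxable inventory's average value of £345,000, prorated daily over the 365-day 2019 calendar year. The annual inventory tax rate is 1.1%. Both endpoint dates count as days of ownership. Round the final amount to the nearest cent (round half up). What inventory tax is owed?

£1,809.12

Days held (2019-07-11 to 2019-12-31): 174 out of 365
Tax = £345,000 × 1.1% × 174/365 = £1,809.1233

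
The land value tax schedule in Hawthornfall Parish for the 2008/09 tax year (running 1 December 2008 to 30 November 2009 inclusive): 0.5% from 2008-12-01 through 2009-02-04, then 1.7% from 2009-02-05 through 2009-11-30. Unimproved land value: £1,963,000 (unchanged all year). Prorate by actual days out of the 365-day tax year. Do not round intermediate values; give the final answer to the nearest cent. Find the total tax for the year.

2008-12-01 to 2009-02-04: 66 days at 0.5% → £1,963,000 × 0.5% × 66/365 = £1,774.7671
2009-02-05 to 2009-11-30: 299 days at 1.7% → £1,963,000 × 1.7% × 299/365 = £27,336.7918
Total = £29,111.5589

£29,111.56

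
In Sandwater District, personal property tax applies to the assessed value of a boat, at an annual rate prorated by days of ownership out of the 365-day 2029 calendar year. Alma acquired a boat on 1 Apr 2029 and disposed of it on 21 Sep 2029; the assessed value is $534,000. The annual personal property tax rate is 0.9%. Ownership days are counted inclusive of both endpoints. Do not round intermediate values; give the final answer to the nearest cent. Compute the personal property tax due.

Days held (1 Apr – 21 Sep 2029): 174 out of 365
Tax = $534,000 × 0.9% × 174/365 = $2,291.0795

$2,291.08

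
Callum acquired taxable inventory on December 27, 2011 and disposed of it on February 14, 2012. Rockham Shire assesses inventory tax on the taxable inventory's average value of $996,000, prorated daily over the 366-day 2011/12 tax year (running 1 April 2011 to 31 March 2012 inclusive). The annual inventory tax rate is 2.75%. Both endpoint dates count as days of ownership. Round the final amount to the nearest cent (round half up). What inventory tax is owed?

Days held (December 27, 2011 – February 14, 2012): 50 out of 366
Tax = $996,000 × 2.75% × 50/366 = $3,741.8033

$3,741.80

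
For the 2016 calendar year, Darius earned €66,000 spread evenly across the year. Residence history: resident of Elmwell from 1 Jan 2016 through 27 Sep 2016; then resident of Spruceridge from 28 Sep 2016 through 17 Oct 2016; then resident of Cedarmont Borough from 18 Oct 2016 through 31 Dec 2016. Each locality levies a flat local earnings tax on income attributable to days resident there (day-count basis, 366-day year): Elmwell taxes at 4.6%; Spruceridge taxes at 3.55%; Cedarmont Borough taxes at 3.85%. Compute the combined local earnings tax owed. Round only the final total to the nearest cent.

€2,896.70

Elmwell, 1 Jan – 27 Sep 2016: 271 days → €66,000 × 4.6% × 271/366 = €2,247.9672
Spruceridge, 28 Sep – 17 Oct 2016: 20 days → €66,000 × 3.55% × 20/366 = €128.0328
Cedarmont Borough, 18 Oct – 31 Dec 2016: 75 days → €66,000 × 3.85% × 75/366 = €520.6967
Total = €2,896.6967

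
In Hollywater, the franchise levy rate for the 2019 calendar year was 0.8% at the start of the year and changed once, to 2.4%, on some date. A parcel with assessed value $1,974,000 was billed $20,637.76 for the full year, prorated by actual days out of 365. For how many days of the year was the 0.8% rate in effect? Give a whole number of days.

Let d = days at the first rate; then 365 − d days at the second rate.
$1,974,000 × [0.8%·d + 2.4%·(365−d)] / 365 = $20,637.76
Solving gives d = 309, so the new rate took effect on November 6, 2019.

309 days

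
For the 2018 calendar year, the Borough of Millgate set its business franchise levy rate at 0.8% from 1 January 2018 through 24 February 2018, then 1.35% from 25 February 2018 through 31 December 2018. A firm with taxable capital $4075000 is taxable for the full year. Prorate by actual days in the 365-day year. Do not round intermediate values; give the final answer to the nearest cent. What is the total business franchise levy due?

1 January – 24 February 2018: 55 days at 0.8% → $4075000 × 0.8% × 55/365 = $4912.3288
25 February – 31 December 2018: 310 days at 1.35% → $4075000 × 1.35% × 310/365 = $46722.9452
Total = $51635.2740

$51635.27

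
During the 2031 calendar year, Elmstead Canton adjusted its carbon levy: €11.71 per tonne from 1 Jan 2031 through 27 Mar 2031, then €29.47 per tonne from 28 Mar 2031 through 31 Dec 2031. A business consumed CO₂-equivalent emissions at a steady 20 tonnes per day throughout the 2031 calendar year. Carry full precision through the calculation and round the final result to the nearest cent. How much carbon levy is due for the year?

€184,583.80

1 Jan – 27 Mar 2031: 86 days × 20 tonnes/day = 1,720 tonnes at €11.71/tonne → €20,141.20
28 Mar – 31 Dec 2031: 279 days × 20 tonnes/day = 5,580 tonnes at €29.47/tonne → €164,442.60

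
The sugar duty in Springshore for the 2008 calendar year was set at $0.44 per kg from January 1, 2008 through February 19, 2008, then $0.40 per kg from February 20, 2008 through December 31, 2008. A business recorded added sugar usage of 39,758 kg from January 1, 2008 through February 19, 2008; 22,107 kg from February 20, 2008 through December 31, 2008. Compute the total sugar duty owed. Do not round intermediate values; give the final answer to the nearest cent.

January 1 – February 19, 2008: 39,758 kg at $0.44/kg → $17,493.52
February 20 – December 31, 2008: 22,107 kg at $0.40/kg → $8,842.80

$26,336.32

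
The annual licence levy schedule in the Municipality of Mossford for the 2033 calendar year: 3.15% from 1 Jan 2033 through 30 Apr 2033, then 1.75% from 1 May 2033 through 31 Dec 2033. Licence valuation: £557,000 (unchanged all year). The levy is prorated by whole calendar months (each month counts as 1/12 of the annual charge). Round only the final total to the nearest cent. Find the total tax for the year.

1 Jan – 30 Apr 2033: 4 months at 3.15% → £557,000 × 3.15% × 4/12 = £5,848.5000
1 May – 31 Dec 2033: 8 months at 1.75% → £557,000 × 1.75% × 8/12 = £6,498.3333
Total = £12,346.8333

£12,346.83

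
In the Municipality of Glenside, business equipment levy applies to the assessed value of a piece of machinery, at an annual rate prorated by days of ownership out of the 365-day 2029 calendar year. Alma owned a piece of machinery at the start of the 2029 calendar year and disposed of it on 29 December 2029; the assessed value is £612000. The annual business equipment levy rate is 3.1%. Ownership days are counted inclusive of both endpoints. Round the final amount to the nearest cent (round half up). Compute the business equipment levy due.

£18868.04

Days held (1 January – 29 December 2029): 363 out of 365
Tax = £612000 × 3.1% × 363/365 = £18868.0438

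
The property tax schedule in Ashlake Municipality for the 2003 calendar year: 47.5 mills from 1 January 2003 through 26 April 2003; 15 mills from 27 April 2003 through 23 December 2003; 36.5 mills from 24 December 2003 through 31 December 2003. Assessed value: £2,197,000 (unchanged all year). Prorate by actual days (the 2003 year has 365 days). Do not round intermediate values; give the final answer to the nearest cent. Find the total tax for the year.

£56,682.60

1 January – 26 April 2003: 116 days at 47.5 mills → £2,197,000 × 4.75% × 116/365 = £33,165.6712
27 April – 23 December 2003: 241 days at 15 mills → £2,197,000 × 1.5% × 241/365 = £21,759.3288
24 December – 31 December 2003: 8 days at 36.5 mills → £2,197,000 × 3.65% × 8/365 = £1,757.6000
Total = £56,682.6000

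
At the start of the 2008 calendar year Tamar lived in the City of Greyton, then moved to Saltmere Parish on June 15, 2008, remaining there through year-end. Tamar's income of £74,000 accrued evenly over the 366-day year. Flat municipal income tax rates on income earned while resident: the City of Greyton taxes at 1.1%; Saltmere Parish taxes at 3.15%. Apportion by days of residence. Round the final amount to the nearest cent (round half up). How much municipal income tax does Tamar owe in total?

£1,642.96

The City of Greyton, January 1 – June 14, 2008: 166 days → £74,000 × 1.1% × 166/366 = £369.1913
Saltmere Parish, June 15 – December 31, 2008: 200 days → £74,000 × 3.15% × 200/366 = £1,273.7705
Total = £1,642.9617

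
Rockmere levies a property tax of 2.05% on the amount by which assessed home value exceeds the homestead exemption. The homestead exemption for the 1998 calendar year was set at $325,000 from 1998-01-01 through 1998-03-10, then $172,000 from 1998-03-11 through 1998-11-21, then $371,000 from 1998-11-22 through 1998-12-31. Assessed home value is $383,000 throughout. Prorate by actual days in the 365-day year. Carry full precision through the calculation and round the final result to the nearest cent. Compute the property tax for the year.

1998-01-01 to 1998-03-10: 69 days, exemption $325,000 → ($383,000 − $325,000) × 2.05% × 69/365 = $224.7699
1998-03-11 to 1998-11-21: 256 days, exemption $172,000 → ($383,000 − $172,000) × 2.05% × 256/365 = $3,033.7753
1998-11-22 to 1998-12-31: 40 days, exemption $371,000 → ($383,000 − $371,000) × 2.05% × 40/365 = $26.9589
Total = $3,285.5041

$3,285.50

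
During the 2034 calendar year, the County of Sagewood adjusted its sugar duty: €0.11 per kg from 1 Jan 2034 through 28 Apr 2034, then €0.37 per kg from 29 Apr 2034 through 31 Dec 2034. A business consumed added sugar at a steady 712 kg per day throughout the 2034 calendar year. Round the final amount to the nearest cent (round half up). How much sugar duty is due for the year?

€74,311.44

1 Jan – 28 Apr 2034: 118 days × 712 kg/day = 84,016 kg at €0.11/kg → €9,241.76
29 Apr – 31 Dec 2034: 247 days × 712 kg/day = 175,864 kg at €0.37/kg → €65,069.68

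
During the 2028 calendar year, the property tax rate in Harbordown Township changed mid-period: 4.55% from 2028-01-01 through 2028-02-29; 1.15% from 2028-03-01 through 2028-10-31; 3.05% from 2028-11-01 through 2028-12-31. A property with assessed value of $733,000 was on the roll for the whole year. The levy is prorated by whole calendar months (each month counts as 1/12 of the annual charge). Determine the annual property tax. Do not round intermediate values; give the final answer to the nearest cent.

2028-01-01 to 2028-02-29: 2 months at 4.55% → $733,000 × 4.55% × 2/12 = $5,558.5833
2028-03-01 to 2028-10-31: 8 months at 1.15% → $733,000 × 1.15% × 8/12 = $5,619.6667
2028-11-01 to 2028-12-31: 2 months at 3.05% → $733,000 × 3.05% × 2/12 = $3,726.0833
Total = $14,904.3333

$14,904.33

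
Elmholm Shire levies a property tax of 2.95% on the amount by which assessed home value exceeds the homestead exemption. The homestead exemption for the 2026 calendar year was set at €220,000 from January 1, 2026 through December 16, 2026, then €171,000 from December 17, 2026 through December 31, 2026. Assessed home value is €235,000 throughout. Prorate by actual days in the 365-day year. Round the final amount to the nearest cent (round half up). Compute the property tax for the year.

January 1 – December 16, 2026: 350 days, exemption €220,000 → (€235,000 − €220,000) × 2.95% × 350/365 = €424.3151
December 17 – December 31, 2026: 15 days, exemption €171,000 → (€235,000 − €171,000) × 2.95% × 15/365 = €77.5890
Total = €501.9041

€501.90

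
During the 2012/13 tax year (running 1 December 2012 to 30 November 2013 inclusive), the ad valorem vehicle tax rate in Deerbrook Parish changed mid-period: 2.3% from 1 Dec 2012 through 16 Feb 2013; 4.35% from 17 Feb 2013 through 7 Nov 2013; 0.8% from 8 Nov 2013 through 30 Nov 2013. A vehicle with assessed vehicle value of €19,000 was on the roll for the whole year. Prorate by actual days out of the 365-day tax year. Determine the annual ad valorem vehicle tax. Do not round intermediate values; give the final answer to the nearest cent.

1 Dec 2012 – 16 Feb 2013: 78 days at 2.3% → €19,000 × 2.3% × 78/365 = €93.3863
17 Feb – 7 Nov 2013: 264 days at 4.35% → €19,000 × 4.35% × 264/365 = €597.7973
8 Nov – 30 Nov 2013: 23 days at 0.8% → €19,000 × 0.8% × 23/365 = €9.5781
Total = €700.7616

€700.76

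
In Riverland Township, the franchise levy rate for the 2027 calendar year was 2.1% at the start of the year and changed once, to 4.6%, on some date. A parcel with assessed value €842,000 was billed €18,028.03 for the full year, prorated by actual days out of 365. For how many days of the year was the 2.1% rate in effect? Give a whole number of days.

359 days

Let d = days at the first rate; then 365 − d days at the second rate.
€842,000 × [2.1%·d + 4.6%·(365−d)] / 365 = €18,028.03
Solving gives d = 359, so the new rate took effect on December 26, 2027.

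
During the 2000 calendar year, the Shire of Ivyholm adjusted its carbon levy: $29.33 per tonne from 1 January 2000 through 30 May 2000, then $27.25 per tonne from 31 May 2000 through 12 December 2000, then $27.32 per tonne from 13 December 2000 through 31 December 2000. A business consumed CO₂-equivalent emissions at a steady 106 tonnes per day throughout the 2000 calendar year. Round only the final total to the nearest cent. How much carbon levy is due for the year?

1 January – 30 May 2000: 151 days × 106 tonnes/day = 16,006 tonnes at $29.33/tonne → $469,455.98
31 May – 12 December 2000: 196 days × 106 tonnes/day = 20,776 tonnes at $27.25/tonne → $566,146.00
13 December – 31 December 2000: 19 days × 106 tonnes/day = 2,014 tonnes at $27.32/tonne → $55,022.48

$1,090,624.46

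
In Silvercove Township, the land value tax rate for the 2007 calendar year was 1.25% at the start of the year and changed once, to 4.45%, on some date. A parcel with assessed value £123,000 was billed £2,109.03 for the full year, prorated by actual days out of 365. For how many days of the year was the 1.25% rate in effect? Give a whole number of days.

Let d = days at the first rate; then 365 − d days at the second rate.
£123,000 × [1.25%·d + 4.45%·(365−d)] / 365 = £2,109.03
Solving gives d = 312, so the new rate took effect on 9 Nov 2007.

312 days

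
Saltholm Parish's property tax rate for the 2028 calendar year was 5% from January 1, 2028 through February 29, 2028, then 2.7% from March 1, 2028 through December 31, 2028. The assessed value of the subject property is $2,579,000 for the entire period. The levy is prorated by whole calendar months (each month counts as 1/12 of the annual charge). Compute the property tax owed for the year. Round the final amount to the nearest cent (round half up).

January 1 – February 29, 2028: 2 months at 5% → $2,579,000 × 5% × 2/12 = $21,491.6667
March 1 – December 31, 2028: 10 months at 2.7% → $2,579,000 × 2.7% × 10/12 = $58,027.5000
Total = $79,519.1667

$79,519.17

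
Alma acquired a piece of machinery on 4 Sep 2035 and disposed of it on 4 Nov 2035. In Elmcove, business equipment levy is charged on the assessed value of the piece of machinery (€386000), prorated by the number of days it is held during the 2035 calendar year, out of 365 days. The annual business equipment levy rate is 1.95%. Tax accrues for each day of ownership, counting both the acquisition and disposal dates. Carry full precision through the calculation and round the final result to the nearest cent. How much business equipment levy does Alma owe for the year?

Days held (4 Sep – 4 Nov 2035): 62 out of 365
Tax = €386000 × 1.95% × 62/365 = €1278.5589

€1278.56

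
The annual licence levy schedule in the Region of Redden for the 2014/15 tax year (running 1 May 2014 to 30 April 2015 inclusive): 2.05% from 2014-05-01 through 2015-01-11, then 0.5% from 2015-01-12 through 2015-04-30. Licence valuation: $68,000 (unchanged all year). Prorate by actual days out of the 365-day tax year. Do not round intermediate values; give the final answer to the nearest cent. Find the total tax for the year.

$1,079.24

2014-05-01 to 2015-01-11: 256 days at 2.05% → $68,000 × 2.05% × 256/365 = $977.7096
2015-01-12 to 2015-04-30: 109 days at 0.5% → $68,000 × 0.5% × 109/365 = $101.5342
Total = $1,079.2438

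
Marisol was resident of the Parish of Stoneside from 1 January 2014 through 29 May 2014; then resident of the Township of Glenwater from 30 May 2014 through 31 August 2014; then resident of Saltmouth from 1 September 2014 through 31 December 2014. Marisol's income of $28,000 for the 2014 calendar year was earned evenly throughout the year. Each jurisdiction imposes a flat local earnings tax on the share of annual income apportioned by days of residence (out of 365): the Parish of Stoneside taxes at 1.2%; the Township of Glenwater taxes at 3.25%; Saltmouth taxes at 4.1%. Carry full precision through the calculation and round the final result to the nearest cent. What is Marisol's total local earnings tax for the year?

$755.23

The Parish of Stoneside, 1 January – 29 May 2014: 149 days → $28,000 × 1.2% × 149/365 = $137.1616
The Township of Glenwater, 30 May – 31 August 2014: 94 days → $28,000 × 3.25% × 94/365 = $234.3562
Saltmouth, 1 September – 31 December 2014: 122 days → $28,000 × 4.1% × 122/365 = $383.7151
Total = $755.2329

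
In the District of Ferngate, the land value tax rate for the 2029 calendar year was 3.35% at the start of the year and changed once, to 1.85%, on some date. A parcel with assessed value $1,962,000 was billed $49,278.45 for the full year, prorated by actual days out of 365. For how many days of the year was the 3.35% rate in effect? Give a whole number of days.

161 days

Let d = days at the first rate; then 365 − d days at the second rate.
$1,962,000 × [3.35%·d + 1.85%·(365−d)] / 365 = $49,278.45
Solving gives d = 161, so the new rate took effect on 11 Jun 2029.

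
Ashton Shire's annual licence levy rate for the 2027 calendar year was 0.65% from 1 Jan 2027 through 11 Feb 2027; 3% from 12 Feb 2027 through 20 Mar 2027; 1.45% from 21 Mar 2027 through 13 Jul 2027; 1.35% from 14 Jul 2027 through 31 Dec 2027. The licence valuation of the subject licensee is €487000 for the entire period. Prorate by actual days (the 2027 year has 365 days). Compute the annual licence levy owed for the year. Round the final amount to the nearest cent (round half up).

€7150.23

1 Jan – 11 Feb 2027: 42 days at 0.65% → €487000 × 0.65% × 42/365 = €364.2493
12 Feb – 20 Mar 2027: 37 days at 3% → €487000 × 3% × 37/365 = €1481.0137
21 Mar – 13 Jul 2027: 115 days at 1.45% → €487000 × 1.45% × 115/365 = €2224.8562
14 Jul – 31 Dec 2027: 171 days at 1.35% → €487000 × 1.35% × 171/365 = €3080.1082
Total = €7150.2274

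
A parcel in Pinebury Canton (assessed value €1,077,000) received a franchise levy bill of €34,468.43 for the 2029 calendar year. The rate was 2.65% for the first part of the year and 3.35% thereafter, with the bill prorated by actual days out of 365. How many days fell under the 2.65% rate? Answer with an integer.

78 days

Let d = days at the first rate; then 365 − d days at the second rate.
€1,077,000 × [2.65%·d + 3.35%·(365−d)] / 365 = €34,468.43
Solving gives d = 78, so the new rate took effect on 20 Mar 2029.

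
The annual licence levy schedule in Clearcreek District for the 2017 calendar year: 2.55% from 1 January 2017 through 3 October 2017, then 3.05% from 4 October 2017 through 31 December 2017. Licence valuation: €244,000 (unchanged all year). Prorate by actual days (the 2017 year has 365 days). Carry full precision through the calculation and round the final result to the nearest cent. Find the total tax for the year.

€6,519.48

1 January – 3 October 2017: 276 days at 2.55% → €244,000 × 2.55% × 276/365 = €4,704.8548
4 October – 31 December 2017: 89 days at 3.05% → €244,000 × 3.05% × 89/365 = €1,814.6247
Total = €6,519.4795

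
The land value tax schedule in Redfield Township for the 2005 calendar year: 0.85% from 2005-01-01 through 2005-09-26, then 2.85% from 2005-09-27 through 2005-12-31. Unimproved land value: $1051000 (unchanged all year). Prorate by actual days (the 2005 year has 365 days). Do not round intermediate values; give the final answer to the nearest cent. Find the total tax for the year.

$14462.05

2005-01-01 to 2005-09-26: 269 days at 0.85% → $1051000 × 0.85% × 269/365 = $6583.8671
2005-09-27 to 2005-12-31: 96 days at 2.85% → $1051000 × 2.85% × 96/365 = $7878.1808
Total = $14462.0479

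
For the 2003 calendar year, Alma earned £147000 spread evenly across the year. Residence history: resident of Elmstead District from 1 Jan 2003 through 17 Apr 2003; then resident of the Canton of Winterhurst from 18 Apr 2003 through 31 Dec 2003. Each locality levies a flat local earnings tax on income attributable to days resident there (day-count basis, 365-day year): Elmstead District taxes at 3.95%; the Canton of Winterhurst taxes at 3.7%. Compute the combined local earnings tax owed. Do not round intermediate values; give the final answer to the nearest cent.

£5546.73

Elmstead District, 1 Jan – 17 Apr 2003: 107 days → £147000 × 3.95% × 107/365 = £1702.1795
The Canton of Winterhurst, 18 Apr – 31 Dec 2003: 258 days → £147000 × 3.7% × 258/365 = £3844.5534
Total = £5546.7329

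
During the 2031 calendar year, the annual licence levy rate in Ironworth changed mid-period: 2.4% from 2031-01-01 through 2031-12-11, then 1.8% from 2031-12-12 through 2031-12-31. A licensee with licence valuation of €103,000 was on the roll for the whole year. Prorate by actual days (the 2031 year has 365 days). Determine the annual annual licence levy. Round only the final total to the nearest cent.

2031-01-01 to 2031-12-11: 345 days at 2.4% → €103,000 × 2.4% × 345/365 = €2,336.5479
2031-12-12 to 2031-12-31: 20 days at 1.8% → €103,000 × 1.8% × 20/365 = €101.5890
Total = €2,438.1370

€2,438.14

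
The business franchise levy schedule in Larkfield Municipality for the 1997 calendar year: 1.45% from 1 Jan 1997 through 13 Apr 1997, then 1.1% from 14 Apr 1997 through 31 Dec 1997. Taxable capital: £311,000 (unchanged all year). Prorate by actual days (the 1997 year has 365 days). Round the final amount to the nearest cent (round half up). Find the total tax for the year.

£3,728.17

1 Jan – 13 Apr 1997: 103 days at 1.45% → £311,000 × 1.45% × 103/365 = £1,272.5438
14 Apr – 31 Dec 1997: 262 days at 1.1% → £311,000 × 1.1% × 262/365 = £2,455.6219
Total = £3,728.1658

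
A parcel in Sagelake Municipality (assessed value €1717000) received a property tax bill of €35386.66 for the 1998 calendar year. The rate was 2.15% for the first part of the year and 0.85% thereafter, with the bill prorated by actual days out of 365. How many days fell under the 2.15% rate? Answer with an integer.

340 days

Let d = days at the first rate; then 365 − d days at the second rate.
€1717000 × [2.15%·d + 0.85%·(365−d)] / 365 = €35386.66
Solving gives d = 340, so the new rate took effect on 7 Dec 1998.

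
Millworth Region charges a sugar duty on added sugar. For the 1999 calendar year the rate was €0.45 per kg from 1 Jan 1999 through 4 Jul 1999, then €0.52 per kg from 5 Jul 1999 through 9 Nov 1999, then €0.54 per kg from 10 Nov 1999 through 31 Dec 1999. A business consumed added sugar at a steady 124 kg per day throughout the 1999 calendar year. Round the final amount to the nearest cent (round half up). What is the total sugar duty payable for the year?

€22058.36

1 Jan – 4 Jul 1999: 185 days × 124 kg/day = 22,940 kg at €0.45/kg → €10323.00
5 Jul – 9 Nov 1999: 128 days × 124 kg/day = 15,872 kg at €0.52/kg → €8253.44
10 Nov – 31 Dec 1999: 52 days × 124 kg/day = 6,448 kg at €0.54/kg → €3481.92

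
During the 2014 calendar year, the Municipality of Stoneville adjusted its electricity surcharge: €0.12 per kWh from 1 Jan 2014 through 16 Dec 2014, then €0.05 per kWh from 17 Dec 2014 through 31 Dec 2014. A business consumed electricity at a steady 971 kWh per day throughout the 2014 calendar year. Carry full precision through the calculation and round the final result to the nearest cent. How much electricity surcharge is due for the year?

1 Jan – 16 Dec 2014: 350 days × 971 kWh/day = 339,850 kWh at €0.12/kWh → €40,782.00
17 Dec – 31 Dec 2014: 15 days × 971 kWh/day = 14,565 kWh at €0.05/kWh → €728.25

€41,510.25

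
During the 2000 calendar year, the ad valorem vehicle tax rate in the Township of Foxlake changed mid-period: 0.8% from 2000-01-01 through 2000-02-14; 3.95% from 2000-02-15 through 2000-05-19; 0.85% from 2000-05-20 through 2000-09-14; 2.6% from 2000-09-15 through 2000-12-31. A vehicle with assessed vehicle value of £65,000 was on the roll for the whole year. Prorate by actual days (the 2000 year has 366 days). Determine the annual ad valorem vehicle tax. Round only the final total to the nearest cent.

£1,407.18

2000-01-01 to 2000-02-14: 45 days at 0.8% → £65,000 × 0.8% × 45/366 = £63.9344
2000-02-15 to 2000-05-19: 95 days at 3.95% → £65,000 × 3.95% × 95/366 = £666.4276
2000-05-20 to 2000-09-14: 118 days at 0.85% → £65,000 × 0.85% × 118/366 = £178.1284
2000-09-15 to 2000-12-31: 108 days at 2.6% → £65,000 × 2.6% × 108/366 = £498.6885
Total = £1,407.1790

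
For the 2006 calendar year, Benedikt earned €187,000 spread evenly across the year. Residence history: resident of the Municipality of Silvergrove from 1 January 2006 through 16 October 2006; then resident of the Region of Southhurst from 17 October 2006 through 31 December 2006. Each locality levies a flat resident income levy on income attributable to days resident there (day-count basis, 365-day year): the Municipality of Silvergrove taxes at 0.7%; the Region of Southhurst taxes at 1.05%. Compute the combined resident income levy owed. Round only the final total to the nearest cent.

The Municipality of Silvergrove, 1 January – 16 October 2006: 289 days → €187,000 × 0.7% × 289/365 = €1,036.4411
The Region of Southhurst, 17 October – 31 December 2006: 76 days → €187,000 × 1.05% × 76/365 = €408.8384
Total = €1,445.2795

€1,445.28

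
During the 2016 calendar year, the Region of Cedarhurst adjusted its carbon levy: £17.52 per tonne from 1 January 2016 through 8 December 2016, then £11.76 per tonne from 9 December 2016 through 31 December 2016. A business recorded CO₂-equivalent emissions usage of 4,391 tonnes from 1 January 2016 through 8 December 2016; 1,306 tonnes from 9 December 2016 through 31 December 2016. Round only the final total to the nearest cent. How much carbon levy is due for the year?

£92,288.88

1 January – 8 December 2016: 4,391 tonnes at £17.52/tonne → £76,930.32
9 December – 31 December 2016: 1,306 tonnes at £11.76/tonne → £15,358.56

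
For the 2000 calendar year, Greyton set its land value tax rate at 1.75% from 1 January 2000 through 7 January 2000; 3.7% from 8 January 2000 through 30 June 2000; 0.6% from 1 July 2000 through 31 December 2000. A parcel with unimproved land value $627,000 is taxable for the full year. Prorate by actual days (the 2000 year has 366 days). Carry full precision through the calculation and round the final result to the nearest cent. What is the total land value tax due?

1 January – 7 January 2000: 7 days at 1.75% → $627,000 × 1.75% × 7/366 = $209.8566
8 January – 30 June 2000: 175 days at 3.7% → $627,000 × 3.7% × 175/366 = $11,092.4180
1 July – 31 December 2000: 184 days at 0.6% → $627,000 × 0.6% × 184/366 = $1,891.2787
Total = $13,193.5533

$13,193.55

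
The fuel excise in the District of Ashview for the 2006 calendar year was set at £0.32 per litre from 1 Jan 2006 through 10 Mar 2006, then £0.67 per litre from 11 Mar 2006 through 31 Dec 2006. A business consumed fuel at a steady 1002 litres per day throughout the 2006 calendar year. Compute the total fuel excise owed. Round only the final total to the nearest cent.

£220,840.80

1 Jan – 10 Mar 2006: 69 days × 1002 litres/day = 69,138 litres at £0.32/litre → £22,124.16
11 Mar – 31 Dec 2006: 296 days × 1002 litres/day = 296,592 litres at £0.67/litre → £198,716.64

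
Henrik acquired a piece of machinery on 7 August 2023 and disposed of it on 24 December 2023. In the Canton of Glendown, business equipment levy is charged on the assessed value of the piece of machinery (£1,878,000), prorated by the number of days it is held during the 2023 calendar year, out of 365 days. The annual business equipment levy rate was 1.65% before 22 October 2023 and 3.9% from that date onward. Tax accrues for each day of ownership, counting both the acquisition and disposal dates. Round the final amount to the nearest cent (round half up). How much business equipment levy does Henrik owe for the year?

£19,294.52

7 August – 21 October 2023: 76 days at 1.65% → £1,878,000 × 1.65% × 76/365 = £6,452.0877
22 October – 24 December 2023: 64 days at 3.9% → £1,878,000 × 3.9% × 64/365 = £12,842.4329
Total = £19,294.5205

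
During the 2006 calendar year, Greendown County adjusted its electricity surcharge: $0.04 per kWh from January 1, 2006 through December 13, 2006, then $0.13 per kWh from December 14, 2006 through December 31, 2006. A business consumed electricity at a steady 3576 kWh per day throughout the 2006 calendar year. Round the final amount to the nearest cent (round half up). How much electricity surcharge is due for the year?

January 1 – December 13, 2006: 347 days × 3576 kWh/day = 1,240,872 kWh at $0.04/kWh → $49634.88
December 14 – December 31, 2006: 18 days × 3576 kWh/day = 64,368 kWh at $0.13/kWh → $8367.84

$58002.72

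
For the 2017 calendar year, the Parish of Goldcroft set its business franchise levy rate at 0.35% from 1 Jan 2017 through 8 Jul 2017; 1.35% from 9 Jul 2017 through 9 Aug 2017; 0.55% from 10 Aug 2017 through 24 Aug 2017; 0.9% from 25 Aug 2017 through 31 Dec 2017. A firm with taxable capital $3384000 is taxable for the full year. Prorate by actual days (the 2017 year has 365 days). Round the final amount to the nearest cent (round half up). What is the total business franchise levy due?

1 Jan – 8 Jul 2017: 189 days at 0.35% → $3384000 × 0.35% × 189/365 = $6132.9205
9 Jul – 9 Aug 2017: 32 days at 1.35% → $3384000 × 1.35% × 32/365 = $4005.1726
10 Aug – 24 Aug 2017: 15 days at 0.55% → $3384000 × 0.55% × 15/365 = $764.8767
25 Aug – 31 Dec 2017: 129 days at 0.9% → $3384000 × 0.9% × 129/365 = $10763.9014
Total = $21666.8712

$21666.87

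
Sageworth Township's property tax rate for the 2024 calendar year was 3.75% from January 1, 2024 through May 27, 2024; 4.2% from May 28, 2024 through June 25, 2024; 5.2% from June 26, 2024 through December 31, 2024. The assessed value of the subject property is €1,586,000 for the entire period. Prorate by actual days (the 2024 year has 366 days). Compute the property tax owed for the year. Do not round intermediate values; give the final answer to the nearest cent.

€71,916.00

January 1 – May 27, 2024: 148 days at 3.75% → €1,586,000 × 3.75% × 148/366 = €24,050.0000
May 28 – June 25, 2024: 29 days at 4.2% → €1,586,000 × 4.2% × 29/366 = €5,278.0000
June 26 – December 31, 2024: 189 days at 5.2% → €1,586,000 × 5.2% × 189/366 = €42,588.0000
Total = €71,916.0000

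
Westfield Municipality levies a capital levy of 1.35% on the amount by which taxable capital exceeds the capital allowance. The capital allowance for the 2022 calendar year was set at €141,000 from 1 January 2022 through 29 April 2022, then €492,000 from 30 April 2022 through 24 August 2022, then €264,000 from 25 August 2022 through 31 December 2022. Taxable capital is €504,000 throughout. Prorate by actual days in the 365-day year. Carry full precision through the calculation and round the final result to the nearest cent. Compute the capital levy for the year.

1 January – 29 April 2022: 119 days, exemption €141,000 → (€504,000 − €141,000) × 1.35% × 119/365 = €1,597.6973
30 April – 24 August 2022: 117 days, exemption €492,000 → (€504,000 − €492,000) × 1.35% × 117/365 = €51.9288
25 August – 31 December 2022: 129 days, exemption €264,000 → (€504,000 − €264,000) × 1.35% × 129/365 = €1,145.0959
Total = €2,794.7219

€2,794.72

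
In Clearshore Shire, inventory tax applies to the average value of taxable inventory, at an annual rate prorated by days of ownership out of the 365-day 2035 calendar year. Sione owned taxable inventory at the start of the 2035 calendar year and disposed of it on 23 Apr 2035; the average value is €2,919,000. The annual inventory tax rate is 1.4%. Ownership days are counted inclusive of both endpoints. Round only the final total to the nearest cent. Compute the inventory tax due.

Days held (1 Jan – 23 Apr 2035): 113 out of 365
Tax = €2,919,000 × 1.4% × 113/365 = €12,651.6658

€12,651.67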